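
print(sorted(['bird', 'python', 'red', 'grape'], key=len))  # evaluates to ['red', 'bird', 'grape', 'python']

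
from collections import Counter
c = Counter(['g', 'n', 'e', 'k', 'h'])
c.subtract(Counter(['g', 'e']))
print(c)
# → Counter({'n': 1, 'k': 1, 'h': 1, 'g': 0, 'e': 0})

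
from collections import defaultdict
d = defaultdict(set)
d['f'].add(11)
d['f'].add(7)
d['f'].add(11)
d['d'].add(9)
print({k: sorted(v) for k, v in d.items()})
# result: {'f': [7, 11], 'd': [9]}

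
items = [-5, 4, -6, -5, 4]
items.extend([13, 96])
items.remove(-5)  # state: [4, -6, -5, 4, 13, 96]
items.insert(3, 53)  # [4, -6, -5, 53, 4, 13, 96]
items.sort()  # [-6, -5, 4, 4, 13, 53, 96]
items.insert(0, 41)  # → [41, -6, -5, 4, 4, 13, 53, 96]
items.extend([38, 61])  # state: [41, -6, -5, 4, 4, 13, 53, 96, 38, 61]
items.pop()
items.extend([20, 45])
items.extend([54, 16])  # [41, -6, -5, 4, 4, 13, 53, 96, 38, 20, 45, 54, 16]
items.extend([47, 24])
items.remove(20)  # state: [41, -6, -5, 4, 4, 13, 53, 96, 38, 45, 54, 16, 47, 24]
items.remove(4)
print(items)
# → [41, -6, -5, 4, 13, 53, 96, 38, 45, 54, 16, 47, 24]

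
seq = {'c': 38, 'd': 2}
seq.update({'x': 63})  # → {'c': 38, 'd': 2, 'x': 63}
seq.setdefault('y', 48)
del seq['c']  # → {'d': 2, 'x': 63, 'y': 48}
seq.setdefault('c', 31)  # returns 31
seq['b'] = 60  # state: {'d': 2, 'x': 63, 'y': 48, 'c': 31, 'b': 60}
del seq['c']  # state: {'d': 2, 'x': 63, 'y': 48, 'b': 60}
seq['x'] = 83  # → {'d': 2, 'x': 83, 'y': 48, 'b': 60}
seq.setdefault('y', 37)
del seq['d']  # {'x': 83, 'y': 48, 'b': 60}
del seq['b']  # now {'x': 83, 'y': 48}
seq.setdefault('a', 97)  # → 97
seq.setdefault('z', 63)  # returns 63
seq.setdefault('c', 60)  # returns 60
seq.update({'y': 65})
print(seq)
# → {'x': 83, 'y': 65, 'a': 97, 'z': 63, 'c': 60}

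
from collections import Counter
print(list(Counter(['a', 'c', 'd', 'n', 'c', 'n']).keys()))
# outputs ['a', 'c', 'd', 'n']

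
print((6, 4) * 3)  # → (6, 4, 6, 4, 6, 4)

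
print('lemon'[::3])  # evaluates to lo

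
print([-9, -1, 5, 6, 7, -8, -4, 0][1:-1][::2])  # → [-1, 6, -8]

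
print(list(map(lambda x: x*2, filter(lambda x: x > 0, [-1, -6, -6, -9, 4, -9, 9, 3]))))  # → [8, 18, 6]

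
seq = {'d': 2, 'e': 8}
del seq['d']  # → {'e': 8}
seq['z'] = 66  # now {'e': 8, 'z': 66}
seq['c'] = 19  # {'e': 8, 'z': 66, 'c': 19}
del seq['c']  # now {'e': 8, 'z': 66}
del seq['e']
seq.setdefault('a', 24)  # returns 24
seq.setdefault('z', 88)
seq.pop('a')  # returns 24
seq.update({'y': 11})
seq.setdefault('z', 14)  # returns 66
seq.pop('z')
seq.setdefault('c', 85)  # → 85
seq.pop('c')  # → 85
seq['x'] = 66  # {'y': 11, 'x': 66}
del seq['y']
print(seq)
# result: {'x': 66}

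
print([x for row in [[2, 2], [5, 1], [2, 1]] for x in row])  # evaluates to [2, 2, 5, 1, 2, 1]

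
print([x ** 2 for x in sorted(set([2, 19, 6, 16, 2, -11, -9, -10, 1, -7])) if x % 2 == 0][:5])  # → [100, 4, 36, 256]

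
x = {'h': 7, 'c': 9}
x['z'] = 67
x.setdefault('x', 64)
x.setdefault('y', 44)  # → 44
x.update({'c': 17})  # {'h': 7, 'c': 17, 'z': 67, 'x': 64, 'y': 44}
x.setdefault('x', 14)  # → 64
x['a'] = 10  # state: {'h': 7, 'c': 17, 'z': 67, 'x': 64, 'y': 44, 'a': 10}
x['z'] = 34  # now {'h': 7, 'c': 17, 'z': 34, 'x': 64, 'y': 44, 'a': 10}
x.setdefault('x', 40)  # 64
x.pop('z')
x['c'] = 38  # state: {'h': 7, 'c': 38, 'x': 64, 'y': 44, 'a': 10}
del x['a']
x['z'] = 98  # {'h': 7, 'c': 38, 'x': 64, 'y': 44, 'z': 98}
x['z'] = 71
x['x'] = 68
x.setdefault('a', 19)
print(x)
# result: {'h': 7, 'c': 38, 'x': 68, 'y': 44, 'z': 71, 'a': 19}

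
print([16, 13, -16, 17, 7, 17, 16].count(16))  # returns 2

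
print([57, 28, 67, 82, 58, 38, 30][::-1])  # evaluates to [30, 38, 58, 82, 67, 28, 57]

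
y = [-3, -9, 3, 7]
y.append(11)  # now [-3, -9, 3, 7, 11]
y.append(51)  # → [-3, -9, 3, 7, 11, 51]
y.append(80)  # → [-3, -9, 3, 7, 11, 51, 80]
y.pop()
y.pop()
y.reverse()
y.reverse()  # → [-3, -9, 3, 7, 11]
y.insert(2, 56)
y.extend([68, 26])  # [-3, -9, 56, 3, 7, 11, 68, 26]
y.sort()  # [-9, -3, 3, 7, 11, 26, 56, 68]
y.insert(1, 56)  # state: [-9, 56, -3, 3, 7, 11, 26, 56, 68]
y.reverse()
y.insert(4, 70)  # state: [68, 56, 26, 11, 70, 7, 3, -3, 56, -9]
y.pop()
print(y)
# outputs [68, 56, 26, 11, 70, 7, 3, -3, 56]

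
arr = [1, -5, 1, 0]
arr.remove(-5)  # [1, 1, 0]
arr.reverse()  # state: [0, 1, 1]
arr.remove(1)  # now [0, 1]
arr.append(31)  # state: [0, 1, 31]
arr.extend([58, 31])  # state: [0, 1, 31, 58, 31]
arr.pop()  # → 31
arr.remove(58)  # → [0, 1, 31]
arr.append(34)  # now [0, 1, 31, 34]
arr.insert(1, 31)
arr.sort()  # [0, 1, 31, 31, 34]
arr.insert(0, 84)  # [84, 0, 1, 31, 31, 34]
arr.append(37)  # [84, 0, 1, 31, 31, 34, 37]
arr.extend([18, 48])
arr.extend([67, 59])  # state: [84, 0, 1, 31, 31, 34, 37, 18, 48, 67, 59]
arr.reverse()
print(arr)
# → [59, 67, 48, 18, 37, 34, 31, 31, 1, 0, 84]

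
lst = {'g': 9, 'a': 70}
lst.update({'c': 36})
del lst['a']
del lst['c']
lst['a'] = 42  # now {'g': 9, 'a': 42}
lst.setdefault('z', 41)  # 41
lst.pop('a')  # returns 42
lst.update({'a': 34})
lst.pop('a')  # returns 34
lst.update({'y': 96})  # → {'g': 9, 'z': 41, 'y': 96}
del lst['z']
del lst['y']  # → {'g': 9}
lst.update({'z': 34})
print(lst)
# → {'g': 9, 'z': 34}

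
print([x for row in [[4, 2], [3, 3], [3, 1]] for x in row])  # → [4, 2, 3, 3, 3, 1]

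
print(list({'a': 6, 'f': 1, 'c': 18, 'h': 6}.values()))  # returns [6, 1, 18, 6]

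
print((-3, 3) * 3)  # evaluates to (-3, 3, -3, 3, -3, 3)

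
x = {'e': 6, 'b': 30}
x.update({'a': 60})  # {'e': 6, 'b': 30, 'a': 60}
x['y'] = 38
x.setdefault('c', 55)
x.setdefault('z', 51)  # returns 51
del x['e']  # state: {'b': 30, 'a': 60, 'y': 38, 'c': 55, 'z': 51}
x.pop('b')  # 30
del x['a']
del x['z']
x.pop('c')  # 55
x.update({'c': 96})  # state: {'y': 38, 'c': 96}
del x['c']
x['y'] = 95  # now {'y': 95}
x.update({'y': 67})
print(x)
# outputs {'y': 67}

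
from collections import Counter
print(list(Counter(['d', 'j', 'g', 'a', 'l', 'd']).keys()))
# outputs ['d', 'j', 'g', 'a', 'l']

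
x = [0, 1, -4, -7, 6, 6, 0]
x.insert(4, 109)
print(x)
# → [0, 1, -4, -7, 109, 6, 6, 0]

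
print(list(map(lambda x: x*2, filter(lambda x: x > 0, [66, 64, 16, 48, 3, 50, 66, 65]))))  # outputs [132, 128, 32, 96, 6, 100, 132, 130]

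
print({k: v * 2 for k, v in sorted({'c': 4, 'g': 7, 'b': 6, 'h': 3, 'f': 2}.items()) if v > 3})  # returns {'b': 12, 'c': 8, 'g': 14}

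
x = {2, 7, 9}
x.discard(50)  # {2, 7, 9}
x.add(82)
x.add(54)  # {2, 7, 9, 54, 82}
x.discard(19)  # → {2, 7, 9, 54, 82}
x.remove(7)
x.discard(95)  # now {2, 9, 54, 82}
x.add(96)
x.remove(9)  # {2, 54, 82, 96}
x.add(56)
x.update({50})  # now {2, 50, 54, 56, 82, 96}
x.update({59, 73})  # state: {2, 50, 54, 56, 59, 73, 82, 96}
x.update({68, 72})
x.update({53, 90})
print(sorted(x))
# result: [2, 50, 53, 54, 56, 59, 68, 72, 73, 82, 90, 96]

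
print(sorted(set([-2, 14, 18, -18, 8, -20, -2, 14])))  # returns [-20, -18, -2, 8, 14, 18]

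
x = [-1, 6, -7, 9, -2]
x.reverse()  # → [-2, 9, -7, 6, -1]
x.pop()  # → -1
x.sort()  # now [-7, -2, 6, 9]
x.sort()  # [-7, -2, 6, 9]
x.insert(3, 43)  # [-7, -2, 6, 43, 9]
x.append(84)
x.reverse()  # [84, 9, 43, 6, -2, -7]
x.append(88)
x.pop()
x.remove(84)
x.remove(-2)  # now [9, 43, 6, -7]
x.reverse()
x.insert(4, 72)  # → [-7, 6, 43, 9, 72]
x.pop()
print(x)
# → [-7, 6, 43, 9]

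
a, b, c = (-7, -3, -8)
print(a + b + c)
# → -18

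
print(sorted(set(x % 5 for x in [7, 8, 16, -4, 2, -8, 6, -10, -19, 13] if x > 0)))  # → [1, 2, 3]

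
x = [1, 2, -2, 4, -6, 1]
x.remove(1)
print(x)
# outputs [2, -2, 4, -6, 1]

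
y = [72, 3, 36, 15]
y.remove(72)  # [3, 36, 15]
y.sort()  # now [3, 15, 36]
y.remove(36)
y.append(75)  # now [3, 15, 75]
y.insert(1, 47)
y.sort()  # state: [3, 15, 47, 75]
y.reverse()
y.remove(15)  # [75, 47, 3]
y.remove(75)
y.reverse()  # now [3, 47]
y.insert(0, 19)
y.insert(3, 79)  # [19, 3, 47, 79]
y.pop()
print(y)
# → [19, 3, 47]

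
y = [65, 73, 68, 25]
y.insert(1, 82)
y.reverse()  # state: [25, 68, 73, 82, 65]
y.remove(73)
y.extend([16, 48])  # [25, 68, 82, 65, 16, 48]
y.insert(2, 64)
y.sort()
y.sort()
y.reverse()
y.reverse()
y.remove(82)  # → [16, 25, 48, 64, 65, 68]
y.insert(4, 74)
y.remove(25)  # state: [16, 48, 64, 74, 65, 68]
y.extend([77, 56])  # [16, 48, 64, 74, 65, 68, 77, 56]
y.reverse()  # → [56, 77, 68, 65, 74, 64, 48, 16]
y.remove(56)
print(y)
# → [77, 68, 65, 74, 64, 48, 16]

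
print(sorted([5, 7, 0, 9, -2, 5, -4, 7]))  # [-4, -2, 0, 5, 5, 7, 7, 9]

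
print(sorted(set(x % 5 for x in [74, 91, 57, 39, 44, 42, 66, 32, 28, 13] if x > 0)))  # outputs [1, 2, 3, 4]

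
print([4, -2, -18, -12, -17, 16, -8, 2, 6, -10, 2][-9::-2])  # [-18, 4]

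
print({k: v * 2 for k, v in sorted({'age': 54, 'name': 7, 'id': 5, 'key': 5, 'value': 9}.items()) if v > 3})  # {'age': 108, 'id': 10, 'key': 10, 'name': 14, 'value': 18}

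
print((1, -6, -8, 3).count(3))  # 1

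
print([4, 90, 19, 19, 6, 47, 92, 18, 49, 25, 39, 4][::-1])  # [4, 39, 25, 49, 18, 92, 47, 6, 19, 19, 90, 4]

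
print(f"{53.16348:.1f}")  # 53.2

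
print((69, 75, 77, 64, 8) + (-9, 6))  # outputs (69, 75, 77, 64, 8, -9, 6)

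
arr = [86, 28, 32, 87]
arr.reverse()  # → [87, 32, 28, 86]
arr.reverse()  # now [86, 28, 32, 87]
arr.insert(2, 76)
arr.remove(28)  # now [86, 76, 32, 87]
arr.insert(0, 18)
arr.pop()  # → 87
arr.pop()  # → 32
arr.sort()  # [18, 76, 86]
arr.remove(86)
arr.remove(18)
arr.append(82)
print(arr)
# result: [76, 82]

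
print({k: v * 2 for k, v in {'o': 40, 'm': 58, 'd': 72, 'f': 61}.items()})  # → {'o': 80, 'm': 116, 'd': 144, 'f': 122}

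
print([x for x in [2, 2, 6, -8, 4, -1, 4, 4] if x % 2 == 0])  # [2, 2, 6, -8, 4, 4, 4]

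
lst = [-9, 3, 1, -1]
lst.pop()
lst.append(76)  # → [-9, 3, 1, 76]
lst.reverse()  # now [76, 1, 3, -9]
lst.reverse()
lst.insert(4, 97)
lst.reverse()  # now [97, 76, 1, 3, -9]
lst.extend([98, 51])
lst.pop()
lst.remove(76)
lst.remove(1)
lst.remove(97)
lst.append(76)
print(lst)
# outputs [3, -9, 98, 76]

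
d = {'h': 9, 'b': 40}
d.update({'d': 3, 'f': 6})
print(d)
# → {'h': 9, 'b': 40, 'd': 3, 'f': 6}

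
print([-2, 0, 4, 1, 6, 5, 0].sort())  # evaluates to None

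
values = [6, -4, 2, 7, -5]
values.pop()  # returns -5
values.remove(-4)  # [6, 2, 7]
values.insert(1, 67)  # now [6, 67, 2, 7]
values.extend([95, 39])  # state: [6, 67, 2, 7, 95, 39]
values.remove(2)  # [6, 67, 7, 95, 39]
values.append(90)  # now [6, 67, 7, 95, 39, 90]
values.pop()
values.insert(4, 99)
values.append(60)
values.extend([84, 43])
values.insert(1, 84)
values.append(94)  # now [6, 84, 67, 7, 95, 99, 39, 60, 84, 43, 94]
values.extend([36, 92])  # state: [6, 84, 67, 7, 95, 99, 39, 60, 84, 43, 94, 36, 92]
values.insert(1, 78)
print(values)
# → [6, 78, 84, 67, 7, 95, 99, 39, 60, 84, 43, 94, 36, 92]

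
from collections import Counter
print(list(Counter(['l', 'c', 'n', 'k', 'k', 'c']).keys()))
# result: ['l', 'c', 'n', 'k']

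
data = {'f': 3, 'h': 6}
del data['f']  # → {'h': 6}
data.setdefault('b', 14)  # 14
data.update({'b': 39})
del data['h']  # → {'b': 39}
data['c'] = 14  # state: {'b': 39, 'c': 14}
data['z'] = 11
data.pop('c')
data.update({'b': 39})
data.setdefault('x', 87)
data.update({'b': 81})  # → {'b': 81, 'z': 11, 'x': 87}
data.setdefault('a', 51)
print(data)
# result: {'b': 81, 'z': 11, 'x': 87, 'a': 51}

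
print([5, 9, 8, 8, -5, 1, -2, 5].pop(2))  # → 8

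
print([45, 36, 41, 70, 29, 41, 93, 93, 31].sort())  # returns None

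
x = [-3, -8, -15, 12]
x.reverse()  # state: [12, -15, -8, -3]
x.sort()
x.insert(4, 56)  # [-15, -8, -3, 12, 56]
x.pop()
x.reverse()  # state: [12, -3, -8, -15]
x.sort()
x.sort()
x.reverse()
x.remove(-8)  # [12, -3, -15]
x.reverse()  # [-15, -3, 12]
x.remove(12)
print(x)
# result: [-15, -3]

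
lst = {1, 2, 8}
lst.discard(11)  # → {1, 2, 8}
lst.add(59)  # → {1, 2, 8, 59}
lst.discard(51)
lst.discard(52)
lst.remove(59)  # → {1, 2, 8}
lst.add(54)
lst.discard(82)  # {1, 2, 8, 54}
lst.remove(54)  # {1, 2, 8}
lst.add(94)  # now {1, 2, 8, 94}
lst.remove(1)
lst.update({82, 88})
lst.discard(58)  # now {2, 8, 82, 88, 94}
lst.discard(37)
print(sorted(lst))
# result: [2, 8, 82, 88, 94]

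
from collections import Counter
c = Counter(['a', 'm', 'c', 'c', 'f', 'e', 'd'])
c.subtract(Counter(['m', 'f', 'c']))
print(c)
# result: Counter({'a': 1, 'c': 1, 'e': 1, 'd': 1, 'm': 0, 'f': 0})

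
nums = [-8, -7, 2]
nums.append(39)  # [-8, -7, 2, 39]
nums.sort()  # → [-8, -7, 2, 39]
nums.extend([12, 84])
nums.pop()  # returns 84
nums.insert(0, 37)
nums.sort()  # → [-8, -7, 2, 12, 37, 39]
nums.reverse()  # [39, 37, 12, 2, -7, -8]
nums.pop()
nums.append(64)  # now [39, 37, 12, 2, -7, 64]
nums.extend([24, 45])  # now [39, 37, 12, 2, -7, 64, 24, 45]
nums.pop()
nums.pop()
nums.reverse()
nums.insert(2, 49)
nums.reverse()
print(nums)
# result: [39, 37, 12, 2, 49, -7, 64]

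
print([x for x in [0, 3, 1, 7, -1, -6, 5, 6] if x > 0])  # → [3, 1, 7, 5, 6]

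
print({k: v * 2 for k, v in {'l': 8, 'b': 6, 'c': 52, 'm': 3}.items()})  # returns {'l': 16, 'b': 12, 'c': 104, 'm': 6}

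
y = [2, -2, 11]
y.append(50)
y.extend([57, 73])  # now [2, -2, 11, 50, 57, 73]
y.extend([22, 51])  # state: [2, -2, 11, 50, 57, 73, 22, 51]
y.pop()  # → 51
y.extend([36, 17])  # [2, -2, 11, 50, 57, 73, 22, 36, 17]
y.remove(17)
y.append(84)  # [2, -2, 11, 50, 57, 73, 22, 36, 84]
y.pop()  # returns 84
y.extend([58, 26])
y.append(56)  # [2, -2, 11, 50, 57, 73, 22, 36, 58, 26, 56]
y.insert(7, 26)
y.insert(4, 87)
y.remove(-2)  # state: [2, 11, 50, 87, 57, 73, 22, 26, 36, 58, 26, 56]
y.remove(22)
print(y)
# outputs [2, 11, 50, 87, 57, 73, 26, 36, 58, 26, 56]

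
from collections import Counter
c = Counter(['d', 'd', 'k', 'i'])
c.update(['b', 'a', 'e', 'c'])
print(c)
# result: Counter({'d': 2, 'k': 1, 'i': 1, 'b': 1, 'a': 1, 'e': 1, 'c': 1})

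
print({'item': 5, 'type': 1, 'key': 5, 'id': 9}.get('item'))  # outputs 5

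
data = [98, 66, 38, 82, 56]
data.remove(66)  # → [98, 38, 82, 56]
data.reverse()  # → [56, 82, 38, 98]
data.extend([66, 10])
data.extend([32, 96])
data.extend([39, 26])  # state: [56, 82, 38, 98, 66, 10, 32, 96, 39, 26]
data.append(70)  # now [56, 82, 38, 98, 66, 10, 32, 96, 39, 26, 70]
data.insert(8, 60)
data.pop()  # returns 70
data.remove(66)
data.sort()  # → [10, 26, 32, 38, 39, 56, 60, 82, 96, 98]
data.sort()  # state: [10, 26, 32, 38, 39, 56, 60, 82, 96, 98]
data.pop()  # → 98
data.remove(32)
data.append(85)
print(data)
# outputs [10, 26, 38, 39, 56, 60, 82, 96, 85]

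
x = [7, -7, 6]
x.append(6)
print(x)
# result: [7, -7, 6, 6]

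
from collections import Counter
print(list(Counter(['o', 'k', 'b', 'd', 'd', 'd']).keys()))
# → ['o', 'k', 'b', 'd']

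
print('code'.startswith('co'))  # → True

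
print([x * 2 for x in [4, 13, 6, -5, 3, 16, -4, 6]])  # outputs [8, 26, 12, -10, 6, 32, -8, 12]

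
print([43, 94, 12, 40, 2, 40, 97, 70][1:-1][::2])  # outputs [94, 40, 40]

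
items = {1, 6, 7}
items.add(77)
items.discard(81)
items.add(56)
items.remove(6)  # {1, 7, 56, 77}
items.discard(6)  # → {1, 7, 56, 77}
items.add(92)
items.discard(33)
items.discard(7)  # {1, 56, 77, 92}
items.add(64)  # {1, 56, 64, 77, 92}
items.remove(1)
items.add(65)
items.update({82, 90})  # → {56, 64, 65, 77, 82, 90, 92}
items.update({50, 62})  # {50, 56, 62, 64, 65, 77, 82, 90, 92}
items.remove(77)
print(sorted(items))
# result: [50, 56, 62, 64, 65, 82, 90, 92]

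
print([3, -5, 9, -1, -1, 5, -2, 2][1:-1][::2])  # [-5, -1, 5]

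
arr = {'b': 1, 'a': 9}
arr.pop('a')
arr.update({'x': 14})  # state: {'b': 1, 'x': 14}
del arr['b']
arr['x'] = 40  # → {'x': 40}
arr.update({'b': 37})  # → {'x': 40, 'b': 37}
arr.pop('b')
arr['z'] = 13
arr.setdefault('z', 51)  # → 13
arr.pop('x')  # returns 40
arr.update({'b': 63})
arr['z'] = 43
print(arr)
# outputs {'z': 43, 'b': 63}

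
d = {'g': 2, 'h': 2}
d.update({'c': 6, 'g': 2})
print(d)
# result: {'g': 2, 'h': 2, 'c': 6}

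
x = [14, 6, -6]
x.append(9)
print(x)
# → [14, 6, -6, 9]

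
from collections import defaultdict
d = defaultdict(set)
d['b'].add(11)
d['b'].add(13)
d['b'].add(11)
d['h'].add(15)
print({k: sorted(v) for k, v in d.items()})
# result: {'b': [11, 13], 'h': [15]}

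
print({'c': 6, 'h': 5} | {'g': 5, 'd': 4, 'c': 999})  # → {'c': 999, 'h': 5, 'g': 5, 'd': 4}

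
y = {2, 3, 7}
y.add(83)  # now {2, 3, 7, 83}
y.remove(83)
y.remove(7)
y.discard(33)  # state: {2, 3}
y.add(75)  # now {2, 3, 75}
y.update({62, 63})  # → {2, 3, 62, 63, 75}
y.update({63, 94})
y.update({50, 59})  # {2, 3, 50, 59, 62, 63, 75, 94}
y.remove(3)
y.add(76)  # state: {2, 50, 59, 62, 63, 75, 76, 94}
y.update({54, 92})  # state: {2, 50, 54, 59, 62, 63, 75, 76, 92, 94}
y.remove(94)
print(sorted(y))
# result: [2, 50, 54, 59, 62, 63, 75, 76, 92]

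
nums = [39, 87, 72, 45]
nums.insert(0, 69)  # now [69, 39, 87, 72, 45]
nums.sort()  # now [39, 45, 69, 72, 87]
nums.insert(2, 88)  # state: [39, 45, 88, 69, 72, 87]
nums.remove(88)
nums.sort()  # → [39, 45, 69, 72, 87]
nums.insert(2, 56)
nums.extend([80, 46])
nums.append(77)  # [39, 45, 56, 69, 72, 87, 80, 46, 77]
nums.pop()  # 77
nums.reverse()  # [46, 80, 87, 72, 69, 56, 45, 39]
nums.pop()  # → 39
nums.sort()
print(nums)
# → [45, 46, 56, 69, 72, 80, 87]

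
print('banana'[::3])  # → ba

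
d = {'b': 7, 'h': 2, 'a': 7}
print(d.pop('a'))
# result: 7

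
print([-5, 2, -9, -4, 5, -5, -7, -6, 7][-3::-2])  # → [-7, 5, -9, -5]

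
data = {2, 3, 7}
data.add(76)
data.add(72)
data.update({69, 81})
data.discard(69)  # {2, 3, 7, 72, 76, 81}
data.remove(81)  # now {2, 3, 7, 72, 76}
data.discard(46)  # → {2, 3, 7, 72, 76}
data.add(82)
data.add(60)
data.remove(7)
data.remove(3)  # {2, 60, 72, 76, 82}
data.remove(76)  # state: {2, 60, 72, 82}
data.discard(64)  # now {2, 60, 72, 82}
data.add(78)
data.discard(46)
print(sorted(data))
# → [2, 60, 72, 78, 82]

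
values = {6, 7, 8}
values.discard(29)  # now {6, 7, 8}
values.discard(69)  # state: {6, 7, 8}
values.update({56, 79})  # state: {6, 7, 8, 56, 79}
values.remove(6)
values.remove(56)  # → {7, 8, 79}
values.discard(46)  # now {7, 8, 79}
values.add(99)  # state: {7, 8, 79, 99}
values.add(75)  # {7, 8, 75, 79, 99}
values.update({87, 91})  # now {7, 8, 75, 79, 87, 91, 99}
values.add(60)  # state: {7, 8, 60, 75, 79, 87, 91, 99}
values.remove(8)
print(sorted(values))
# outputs [7, 60, 75, 79, 87, 91, 99]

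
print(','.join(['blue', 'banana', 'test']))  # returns blue,banana,test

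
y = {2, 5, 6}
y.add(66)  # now {2, 5, 6, 66}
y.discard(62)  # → {2, 5, 6, 66}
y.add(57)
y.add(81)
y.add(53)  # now {2, 5, 6, 53, 57, 66, 81}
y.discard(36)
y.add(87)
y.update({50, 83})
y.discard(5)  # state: {2, 6, 50, 53, 57, 66, 81, 83, 87}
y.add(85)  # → {2, 6, 50, 53, 57, 66, 81, 83, 85, 87}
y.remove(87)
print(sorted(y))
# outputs [2, 6, 50, 53, 57, 66, 81, 83, 85]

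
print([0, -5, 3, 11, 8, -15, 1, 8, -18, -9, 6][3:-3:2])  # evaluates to [11, -15, 8]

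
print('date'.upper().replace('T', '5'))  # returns DA5E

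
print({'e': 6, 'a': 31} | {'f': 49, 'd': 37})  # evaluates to {'e': 6, 'a': 31, 'f': 49, 'd': 37}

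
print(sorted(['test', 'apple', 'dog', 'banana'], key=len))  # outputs ['dog', 'test', 'apple', 'banana']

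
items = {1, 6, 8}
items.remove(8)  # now {1, 6}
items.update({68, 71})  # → {1, 6, 68, 71}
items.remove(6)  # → {1, 68, 71}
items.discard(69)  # {1, 68, 71}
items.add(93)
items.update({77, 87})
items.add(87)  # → {1, 68, 71, 77, 87, 93}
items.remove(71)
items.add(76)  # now {1, 68, 76, 77, 87, 93}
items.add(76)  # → {1, 68, 76, 77, 87, 93}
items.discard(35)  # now {1, 68, 76, 77, 87, 93}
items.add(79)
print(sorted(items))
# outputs [1, 68, 76, 77, 79, 87, 93]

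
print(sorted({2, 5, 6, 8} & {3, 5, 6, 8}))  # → [5, 6, 8]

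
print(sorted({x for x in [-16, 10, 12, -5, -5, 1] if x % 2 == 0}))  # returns [-16, 10, 12]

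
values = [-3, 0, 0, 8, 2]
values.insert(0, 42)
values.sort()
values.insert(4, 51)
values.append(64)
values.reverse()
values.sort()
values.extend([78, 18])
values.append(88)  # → [-3, 0, 0, 2, 8, 42, 51, 64, 78, 18, 88]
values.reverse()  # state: [88, 18, 78, 64, 51, 42, 8, 2, 0, 0, -3]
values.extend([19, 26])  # [88, 18, 78, 64, 51, 42, 8, 2, 0, 0, -3, 19, 26]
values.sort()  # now [-3, 0, 0, 2, 8, 18, 19, 26, 42, 51, 64, 78, 88]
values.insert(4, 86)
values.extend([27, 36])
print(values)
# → [-3, 0, 0, 2, 86, 8, 18, 19, 26, 42, 51, 64, 78, 88, 27, 36]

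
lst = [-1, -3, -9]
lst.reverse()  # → [-9, -3, -1]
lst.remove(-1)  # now [-9, -3]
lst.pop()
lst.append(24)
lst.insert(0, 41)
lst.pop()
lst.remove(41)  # [-9]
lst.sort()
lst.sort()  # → [-9]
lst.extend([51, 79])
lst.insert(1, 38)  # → [-9, 38, 51, 79]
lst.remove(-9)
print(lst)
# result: [38, 51, 79]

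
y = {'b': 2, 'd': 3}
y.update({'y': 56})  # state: {'b': 2, 'd': 3, 'y': 56}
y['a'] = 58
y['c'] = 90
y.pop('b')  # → 2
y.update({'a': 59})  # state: {'d': 3, 'y': 56, 'a': 59, 'c': 90}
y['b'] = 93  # {'d': 3, 'y': 56, 'a': 59, 'c': 90, 'b': 93}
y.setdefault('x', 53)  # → 53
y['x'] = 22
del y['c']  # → {'d': 3, 'y': 56, 'a': 59, 'b': 93, 'x': 22}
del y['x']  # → {'d': 3, 'y': 56, 'a': 59, 'b': 93}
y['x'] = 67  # {'d': 3, 'y': 56, 'a': 59, 'b': 93, 'x': 67}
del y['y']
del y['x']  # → {'d': 3, 'a': 59, 'b': 93}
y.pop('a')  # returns 59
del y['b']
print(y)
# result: {'d': 3}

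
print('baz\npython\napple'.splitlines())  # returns ['baz', 'python', 'apple']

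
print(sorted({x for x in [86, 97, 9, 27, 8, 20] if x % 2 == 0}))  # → [8, 20, 86]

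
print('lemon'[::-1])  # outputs nomel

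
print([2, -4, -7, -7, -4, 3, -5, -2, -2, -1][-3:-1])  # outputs [-2, -2]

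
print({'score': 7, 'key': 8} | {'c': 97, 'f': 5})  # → {'score': 7, 'key': 8, 'c': 97, 'f': 5}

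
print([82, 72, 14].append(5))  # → None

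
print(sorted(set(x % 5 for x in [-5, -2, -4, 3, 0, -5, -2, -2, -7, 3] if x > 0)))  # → [3]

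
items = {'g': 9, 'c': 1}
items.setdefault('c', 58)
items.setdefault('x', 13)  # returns 13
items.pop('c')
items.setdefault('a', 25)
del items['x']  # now {'g': 9, 'a': 25}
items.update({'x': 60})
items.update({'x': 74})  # {'g': 9, 'a': 25, 'x': 74}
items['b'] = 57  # {'g': 9, 'a': 25, 'x': 74, 'b': 57}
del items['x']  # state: {'g': 9, 'a': 25, 'b': 57}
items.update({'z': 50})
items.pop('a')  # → 25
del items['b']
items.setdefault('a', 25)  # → 25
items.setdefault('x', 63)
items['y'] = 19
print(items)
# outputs {'g': 9, 'z': 50, 'a': 25, 'x': 63, 'y': 19}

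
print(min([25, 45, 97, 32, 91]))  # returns 25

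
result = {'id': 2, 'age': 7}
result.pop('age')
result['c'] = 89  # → {'id': 2, 'c': 89}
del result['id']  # {'c': 89}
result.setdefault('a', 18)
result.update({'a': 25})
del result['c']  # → {'a': 25}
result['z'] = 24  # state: {'a': 25, 'z': 24}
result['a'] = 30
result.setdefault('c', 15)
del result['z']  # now {'a': 30, 'c': 15}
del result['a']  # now {'c': 15}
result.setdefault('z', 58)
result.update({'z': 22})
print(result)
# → {'c': 15, 'z': 22}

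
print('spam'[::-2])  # mp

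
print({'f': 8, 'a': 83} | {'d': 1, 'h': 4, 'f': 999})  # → {'f': 999, 'a': 83, 'd': 1, 'h': 4}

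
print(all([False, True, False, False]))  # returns False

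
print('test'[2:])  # st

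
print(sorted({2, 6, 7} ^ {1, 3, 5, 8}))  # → [1, 2, 3, 5, 6, 7, 8]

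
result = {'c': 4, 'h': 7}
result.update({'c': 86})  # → {'c': 86, 'h': 7}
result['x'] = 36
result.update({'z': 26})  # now {'c': 86, 'h': 7, 'x': 36, 'z': 26}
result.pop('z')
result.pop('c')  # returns 86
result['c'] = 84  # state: {'h': 7, 'x': 36, 'c': 84}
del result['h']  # {'x': 36, 'c': 84}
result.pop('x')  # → 36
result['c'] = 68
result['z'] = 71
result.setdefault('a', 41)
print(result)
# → {'c': 68, 'z': 71, 'a': 41}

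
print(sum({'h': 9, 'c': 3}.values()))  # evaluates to 12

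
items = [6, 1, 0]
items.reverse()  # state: [0, 1, 6]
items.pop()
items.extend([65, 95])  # [0, 1, 65, 95]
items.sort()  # [0, 1, 65, 95]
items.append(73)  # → [0, 1, 65, 95, 73]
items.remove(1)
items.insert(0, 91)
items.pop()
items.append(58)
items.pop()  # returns 58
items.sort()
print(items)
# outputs [0, 65, 91, 95]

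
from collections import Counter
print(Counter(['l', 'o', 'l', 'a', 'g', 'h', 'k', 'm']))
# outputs Counter({'l': 2, 'o': 1, 'a': 1, 'g': 1, 'h': 1, 'k': 1, 'm': 1})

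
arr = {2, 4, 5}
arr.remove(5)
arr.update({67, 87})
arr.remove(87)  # {2, 4, 67}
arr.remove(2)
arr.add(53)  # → {4, 53, 67}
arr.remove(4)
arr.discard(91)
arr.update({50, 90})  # {50, 53, 67, 90}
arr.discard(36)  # {50, 53, 67, 90}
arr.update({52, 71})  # {50, 52, 53, 67, 71, 90}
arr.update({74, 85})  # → {50, 52, 53, 67, 71, 74, 85, 90}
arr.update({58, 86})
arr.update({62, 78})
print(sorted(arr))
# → [50, 52, 53, 58, 62, 67, 71, 74, 78, 85, 86, 90]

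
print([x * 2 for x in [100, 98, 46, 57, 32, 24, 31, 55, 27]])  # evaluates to [200, 196, 92, 114, 64, 48, 62, 110, 54]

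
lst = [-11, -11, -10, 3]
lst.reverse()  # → [3, -10, -11, -11]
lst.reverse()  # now [-11, -11, -10, 3]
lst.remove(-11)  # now [-11, -10, 3]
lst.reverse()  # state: [3, -10, -11]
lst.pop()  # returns -11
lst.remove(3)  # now [-10]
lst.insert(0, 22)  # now [22, -10]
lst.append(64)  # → [22, -10, 64]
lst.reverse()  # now [64, -10, 22]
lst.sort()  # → [-10, 22, 64]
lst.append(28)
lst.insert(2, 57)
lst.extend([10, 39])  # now [-10, 22, 57, 64, 28, 10, 39]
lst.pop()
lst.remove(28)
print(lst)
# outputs [-10, 22, 57, 64, 10]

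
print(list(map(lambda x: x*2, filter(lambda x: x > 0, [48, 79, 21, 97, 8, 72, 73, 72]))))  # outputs [96, 158, 42, 194, 16, 144, 146, 144]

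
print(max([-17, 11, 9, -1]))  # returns 11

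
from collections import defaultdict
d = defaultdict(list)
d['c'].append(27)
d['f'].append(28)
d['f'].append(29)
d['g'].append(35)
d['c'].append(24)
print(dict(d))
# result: {'c': [27, 24], 'f': [28, 29], 'g': [35]}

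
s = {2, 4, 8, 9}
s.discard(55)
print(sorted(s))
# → [2, 4, 8, 9]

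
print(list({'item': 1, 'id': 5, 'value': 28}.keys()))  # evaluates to ['item', 'id', 'value']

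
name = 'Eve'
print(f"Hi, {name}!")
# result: Hi, Eve!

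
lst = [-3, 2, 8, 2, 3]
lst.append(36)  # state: [-3, 2, 8, 2, 3, 36]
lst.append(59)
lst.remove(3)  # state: [-3, 2, 8, 2, 36, 59]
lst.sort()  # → [-3, 2, 2, 8, 36, 59]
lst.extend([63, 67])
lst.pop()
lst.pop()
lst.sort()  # [-3, 2, 2, 8, 36, 59]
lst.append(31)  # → [-3, 2, 2, 8, 36, 59, 31]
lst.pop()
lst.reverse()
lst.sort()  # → [-3, 2, 2, 8, 36, 59]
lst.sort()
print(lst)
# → [-3, 2, 2, 8, 36, 59]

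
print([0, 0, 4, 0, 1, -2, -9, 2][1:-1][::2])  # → [0, 0, -2]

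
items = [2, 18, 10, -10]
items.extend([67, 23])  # [2, 18, 10, -10, 67, 23]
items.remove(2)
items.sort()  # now [-10, 10, 18, 23, 67]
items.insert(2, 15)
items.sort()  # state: [-10, 10, 15, 18, 23, 67]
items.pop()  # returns 67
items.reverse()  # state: [23, 18, 15, 10, -10]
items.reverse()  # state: [-10, 10, 15, 18, 23]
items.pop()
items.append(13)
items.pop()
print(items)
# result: [-10, 10, 15, 18]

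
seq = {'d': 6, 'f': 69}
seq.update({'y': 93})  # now {'d': 6, 'f': 69, 'y': 93}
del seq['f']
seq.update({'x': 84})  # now {'d': 6, 'y': 93, 'x': 84}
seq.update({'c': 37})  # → {'d': 6, 'y': 93, 'x': 84, 'c': 37}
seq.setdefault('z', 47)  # 47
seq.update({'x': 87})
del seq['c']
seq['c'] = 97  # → {'d': 6, 'y': 93, 'x': 87, 'z': 47, 'c': 97}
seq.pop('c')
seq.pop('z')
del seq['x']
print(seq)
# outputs {'d': 6, 'y': 93}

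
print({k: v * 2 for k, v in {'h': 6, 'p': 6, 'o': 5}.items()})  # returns {'h': 12, 'p': 12, 'o': 10}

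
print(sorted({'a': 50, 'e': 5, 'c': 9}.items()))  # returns [('a', 50), ('c', 9), ('e', 5)]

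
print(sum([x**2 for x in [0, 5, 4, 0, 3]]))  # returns 50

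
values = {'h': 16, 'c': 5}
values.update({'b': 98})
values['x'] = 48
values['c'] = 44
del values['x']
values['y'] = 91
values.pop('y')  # 91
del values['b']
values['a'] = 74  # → {'h': 16, 'c': 44, 'a': 74}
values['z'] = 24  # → {'h': 16, 'c': 44, 'a': 74, 'z': 24}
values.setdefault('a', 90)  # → 74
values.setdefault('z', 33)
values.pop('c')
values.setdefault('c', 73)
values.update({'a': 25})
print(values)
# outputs {'h': 16, 'a': 25, 'z': 24, 'c': 73}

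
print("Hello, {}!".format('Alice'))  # Hello, Alice!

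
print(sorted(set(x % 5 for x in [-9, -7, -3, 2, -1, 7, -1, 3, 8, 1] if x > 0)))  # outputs [1, 2, 3]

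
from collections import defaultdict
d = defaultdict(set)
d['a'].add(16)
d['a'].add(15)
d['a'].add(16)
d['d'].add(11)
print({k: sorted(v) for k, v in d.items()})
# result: {'a': [15, 16], 'd': [11]}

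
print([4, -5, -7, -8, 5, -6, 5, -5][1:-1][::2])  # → [-5, -8, -6]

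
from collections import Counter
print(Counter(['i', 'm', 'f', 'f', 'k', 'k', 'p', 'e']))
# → Counter({'f': 2, 'k': 2, 'i': 1, 'm': 1, 'p': 1, 'e': 1})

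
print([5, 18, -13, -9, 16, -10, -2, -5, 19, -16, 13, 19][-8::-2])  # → [16, -13, 5]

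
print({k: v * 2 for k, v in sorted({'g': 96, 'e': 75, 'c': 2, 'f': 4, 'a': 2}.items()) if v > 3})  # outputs {'e': 150, 'f': 8, 'g': 192}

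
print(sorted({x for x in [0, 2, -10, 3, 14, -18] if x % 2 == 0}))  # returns [-18, -10, 0, 2, 14]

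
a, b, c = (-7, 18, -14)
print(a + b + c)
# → -3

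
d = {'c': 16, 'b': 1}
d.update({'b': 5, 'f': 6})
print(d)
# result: {'c': 16, 'b': 5, 'f': 6}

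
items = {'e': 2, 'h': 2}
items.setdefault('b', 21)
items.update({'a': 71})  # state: {'e': 2, 'h': 2, 'b': 21, 'a': 71}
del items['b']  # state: {'e': 2, 'h': 2, 'a': 71}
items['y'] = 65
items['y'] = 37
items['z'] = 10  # {'e': 2, 'h': 2, 'a': 71, 'y': 37, 'z': 10}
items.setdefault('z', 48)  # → 10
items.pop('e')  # 2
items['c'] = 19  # {'h': 2, 'a': 71, 'y': 37, 'z': 10, 'c': 19}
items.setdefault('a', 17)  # 71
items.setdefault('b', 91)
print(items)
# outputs {'h': 2, 'a': 71, 'y': 37, 'z': 10, 'c': 19, 'b': 91}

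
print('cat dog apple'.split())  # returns ['cat', 'dog', 'apple']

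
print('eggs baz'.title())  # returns Eggs Baz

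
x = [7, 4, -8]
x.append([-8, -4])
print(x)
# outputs [7, 4, -8, [-8, -4]]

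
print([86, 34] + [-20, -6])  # [86, 34, -20, -6]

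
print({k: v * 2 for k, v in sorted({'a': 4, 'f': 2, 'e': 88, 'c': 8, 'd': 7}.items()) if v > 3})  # {'a': 8, 'c': 16, 'd': 14, 'e': 176}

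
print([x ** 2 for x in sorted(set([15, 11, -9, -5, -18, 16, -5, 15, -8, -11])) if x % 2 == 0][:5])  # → [324, 64, 256]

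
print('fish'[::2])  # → fs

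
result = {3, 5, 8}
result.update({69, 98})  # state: {3, 5, 8, 69, 98}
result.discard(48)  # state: {3, 5, 8, 69, 98}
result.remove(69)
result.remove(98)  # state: {3, 5, 8}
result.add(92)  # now {3, 5, 8, 92}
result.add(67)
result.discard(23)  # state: {3, 5, 8, 67, 92}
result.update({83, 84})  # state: {3, 5, 8, 67, 83, 84, 92}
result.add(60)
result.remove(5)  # {3, 8, 60, 67, 83, 84, 92}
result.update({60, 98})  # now {3, 8, 60, 67, 83, 84, 92, 98}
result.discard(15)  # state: {3, 8, 60, 67, 83, 84, 92, 98}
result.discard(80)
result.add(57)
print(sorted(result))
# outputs [3, 8, 57, 60, 67, 83, 84, 92, 98]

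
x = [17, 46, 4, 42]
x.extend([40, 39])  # [17, 46, 4, 42, 40, 39]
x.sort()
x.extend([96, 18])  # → [4, 17, 39, 40, 42, 46, 96, 18]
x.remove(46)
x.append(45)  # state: [4, 17, 39, 40, 42, 96, 18, 45]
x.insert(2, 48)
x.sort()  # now [4, 17, 18, 39, 40, 42, 45, 48, 96]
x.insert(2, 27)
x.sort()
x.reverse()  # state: [96, 48, 45, 42, 40, 39, 27, 18, 17, 4]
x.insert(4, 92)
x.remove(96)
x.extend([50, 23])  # [48, 45, 42, 92, 40, 39, 27, 18, 17, 4, 50, 23]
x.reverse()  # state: [23, 50, 4, 17, 18, 27, 39, 40, 92, 42, 45, 48]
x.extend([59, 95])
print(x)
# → [23, 50, 4, 17, 18, 27, 39, 40, 92, 42, 45, 48, 59, 95]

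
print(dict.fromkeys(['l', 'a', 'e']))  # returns {'l': None, 'a': None, 'e': None}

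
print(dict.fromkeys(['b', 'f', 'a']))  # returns {'b': None, 'f': None, 'a': None}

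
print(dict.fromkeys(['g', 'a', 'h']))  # {'g': None, 'a': None, 'h': None}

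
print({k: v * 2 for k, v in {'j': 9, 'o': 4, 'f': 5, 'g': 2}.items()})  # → {'j': 18, 'o': 8, 'f': 10, 'g': 4}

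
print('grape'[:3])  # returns gra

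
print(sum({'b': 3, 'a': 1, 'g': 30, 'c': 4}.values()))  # 38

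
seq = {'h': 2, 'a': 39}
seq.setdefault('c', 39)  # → 39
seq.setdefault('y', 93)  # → 93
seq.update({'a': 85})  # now {'h': 2, 'a': 85, 'c': 39, 'y': 93}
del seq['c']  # {'h': 2, 'a': 85, 'y': 93}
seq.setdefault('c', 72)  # 72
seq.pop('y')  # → 93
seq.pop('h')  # 2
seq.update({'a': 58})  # {'a': 58, 'c': 72}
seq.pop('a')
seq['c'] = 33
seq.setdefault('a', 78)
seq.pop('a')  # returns 78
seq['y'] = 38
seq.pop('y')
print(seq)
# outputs {'c': 33}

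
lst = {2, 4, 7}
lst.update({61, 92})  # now {2, 4, 7, 61, 92}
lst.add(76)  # {2, 4, 7, 61, 76, 92}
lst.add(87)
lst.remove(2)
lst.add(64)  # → {4, 7, 61, 64, 76, 87, 92}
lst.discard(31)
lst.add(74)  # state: {4, 7, 61, 64, 74, 76, 87, 92}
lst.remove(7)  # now {4, 61, 64, 74, 76, 87, 92}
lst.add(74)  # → {4, 61, 64, 74, 76, 87, 92}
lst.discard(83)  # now {4, 61, 64, 74, 76, 87, 92}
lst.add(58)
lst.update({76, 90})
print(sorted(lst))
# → [4, 58, 61, 64, 74, 76, 87, 90, 92]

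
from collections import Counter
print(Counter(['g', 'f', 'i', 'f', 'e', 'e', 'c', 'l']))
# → Counter({'f': 2, 'e': 2, 'g': 1, 'i': 1, 'c': 1, 'l': 1})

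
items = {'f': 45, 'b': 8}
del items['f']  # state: {'b': 8}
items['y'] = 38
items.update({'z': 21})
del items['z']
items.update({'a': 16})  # {'b': 8, 'y': 38, 'a': 16}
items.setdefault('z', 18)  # 18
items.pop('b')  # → 8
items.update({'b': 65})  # {'y': 38, 'a': 16, 'z': 18, 'b': 65}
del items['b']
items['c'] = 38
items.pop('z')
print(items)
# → {'y': 38, 'a': 16, 'c': 38}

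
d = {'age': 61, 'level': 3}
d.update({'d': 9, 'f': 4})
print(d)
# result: {'age': 61, 'level': 3, 'd': 9, 'f': 4}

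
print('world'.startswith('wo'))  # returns True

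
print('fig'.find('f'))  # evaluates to 0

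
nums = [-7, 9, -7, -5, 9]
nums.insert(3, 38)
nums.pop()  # 9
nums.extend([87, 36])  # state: [-7, 9, -7, 38, -5, 87, 36]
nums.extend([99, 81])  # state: [-7, 9, -7, 38, -5, 87, 36, 99, 81]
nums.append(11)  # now [-7, 9, -7, 38, -5, 87, 36, 99, 81, 11]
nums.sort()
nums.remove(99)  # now [-7, -7, -5, 9, 11, 36, 38, 81, 87]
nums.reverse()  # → [87, 81, 38, 36, 11, 9, -5, -7, -7]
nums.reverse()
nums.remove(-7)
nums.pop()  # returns 87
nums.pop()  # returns 81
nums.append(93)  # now [-7, -5, 9, 11, 36, 38, 93]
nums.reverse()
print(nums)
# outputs [93, 38, 36, 11, 9, -5, -7]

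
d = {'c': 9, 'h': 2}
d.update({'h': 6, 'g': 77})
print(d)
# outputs {'c': 9, 'h': 6, 'g': 77}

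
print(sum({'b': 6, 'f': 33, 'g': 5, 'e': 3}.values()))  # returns 47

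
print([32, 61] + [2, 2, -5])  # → [32, 61, 2, 2, -5]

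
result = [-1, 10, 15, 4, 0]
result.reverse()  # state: [0, 4, 15, 10, -1]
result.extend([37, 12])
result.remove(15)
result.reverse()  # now [12, 37, -1, 10, 4, 0]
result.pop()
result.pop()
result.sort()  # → [-1, 10, 12, 37]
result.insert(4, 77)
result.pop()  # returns 77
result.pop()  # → 37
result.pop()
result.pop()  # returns 10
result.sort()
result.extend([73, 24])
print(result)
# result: [-1, 73, 24]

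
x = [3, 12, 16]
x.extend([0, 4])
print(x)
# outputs [3, 12, 16, 0, 4]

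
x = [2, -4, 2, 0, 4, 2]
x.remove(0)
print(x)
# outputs [2, -4, 2, 4, 2]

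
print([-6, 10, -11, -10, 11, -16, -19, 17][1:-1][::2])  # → [10, -10, -16]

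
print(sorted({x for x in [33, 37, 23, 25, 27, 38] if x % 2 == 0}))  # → [38]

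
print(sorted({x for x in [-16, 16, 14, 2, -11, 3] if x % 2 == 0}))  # [-16, 2, 14, 16]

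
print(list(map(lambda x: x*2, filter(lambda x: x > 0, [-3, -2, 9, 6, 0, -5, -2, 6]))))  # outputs [18, 12, 12]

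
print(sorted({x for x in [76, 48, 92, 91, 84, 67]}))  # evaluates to [48, 67, 76, 84, 91, 92]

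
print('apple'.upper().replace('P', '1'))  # A11LE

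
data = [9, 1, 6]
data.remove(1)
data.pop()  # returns 6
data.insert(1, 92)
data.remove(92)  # [9]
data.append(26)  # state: [9, 26]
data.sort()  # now [9, 26]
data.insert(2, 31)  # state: [9, 26, 31]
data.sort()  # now [9, 26, 31]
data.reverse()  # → [31, 26, 9]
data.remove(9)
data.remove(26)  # [31]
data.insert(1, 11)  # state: [31, 11]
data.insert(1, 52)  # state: [31, 52, 11]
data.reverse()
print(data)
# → [11, 52, 31]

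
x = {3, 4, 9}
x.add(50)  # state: {3, 4, 9, 50}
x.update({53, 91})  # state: {3, 4, 9, 50, 53, 91}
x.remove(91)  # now {3, 4, 9, 50, 53}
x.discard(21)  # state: {3, 4, 9, 50, 53}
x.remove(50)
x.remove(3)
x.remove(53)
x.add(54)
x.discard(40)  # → {4, 9, 54}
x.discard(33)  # {4, 9, 54}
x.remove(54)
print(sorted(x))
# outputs [4, 9]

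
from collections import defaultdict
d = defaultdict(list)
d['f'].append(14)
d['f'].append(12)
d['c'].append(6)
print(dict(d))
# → {'f': [14, 12], 'c': [6]}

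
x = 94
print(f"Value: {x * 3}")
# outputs Value: 282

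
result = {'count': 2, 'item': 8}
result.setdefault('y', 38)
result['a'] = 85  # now {'count': 2, 'item': 8, 'y': 38, 'a': 85}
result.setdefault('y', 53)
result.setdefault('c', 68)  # 68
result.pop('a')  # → 85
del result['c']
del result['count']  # {'item': 8, 'y': 38}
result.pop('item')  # 8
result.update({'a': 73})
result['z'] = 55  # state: {'y': 38, 'a': 73, 'z': 55}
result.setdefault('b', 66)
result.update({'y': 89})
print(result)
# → {'y': 89, 'a': 73, 'z': 55, 'b': 66}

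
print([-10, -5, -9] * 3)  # [-10, -5, -9, -10, -5, -9, -10, -5, -9]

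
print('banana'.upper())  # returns BANANA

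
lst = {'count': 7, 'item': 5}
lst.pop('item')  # 5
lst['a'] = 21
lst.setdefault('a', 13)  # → 21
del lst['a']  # {'count': 7}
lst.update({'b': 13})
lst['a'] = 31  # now {'count': 7, 'b': 13, 'a': 31}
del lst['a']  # {'count': 7, 'b': 13}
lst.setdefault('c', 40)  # 40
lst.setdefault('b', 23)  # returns 13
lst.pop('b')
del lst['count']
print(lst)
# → {'c': 40}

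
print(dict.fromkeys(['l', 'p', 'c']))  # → {'l': None, 'p': None, 'c': None}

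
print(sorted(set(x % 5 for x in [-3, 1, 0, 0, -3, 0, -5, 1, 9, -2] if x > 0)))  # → [1, 4]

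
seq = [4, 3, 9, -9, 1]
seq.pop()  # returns 1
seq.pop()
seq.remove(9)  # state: [4, 3]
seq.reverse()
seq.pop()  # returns 4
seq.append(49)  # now [3, 49]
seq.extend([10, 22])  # [3, 49, 10, 22]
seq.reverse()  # [22, 10, 49, 3]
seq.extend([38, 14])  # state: [22, 10, 49, 3, 38, 14]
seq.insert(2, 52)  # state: [22, 10, 52, 49, 3, 38, 14]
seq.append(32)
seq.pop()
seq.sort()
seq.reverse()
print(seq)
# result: [52, 49, 38, 22, 14, 10, 3]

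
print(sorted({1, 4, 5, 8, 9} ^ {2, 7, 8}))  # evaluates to [1, 2, 4, 5, 7, 9]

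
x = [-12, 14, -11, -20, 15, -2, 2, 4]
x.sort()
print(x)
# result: [-20, -12, -11, -2, 2, 4, 14, 15]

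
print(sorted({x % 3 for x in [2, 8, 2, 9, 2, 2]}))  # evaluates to [0, 2]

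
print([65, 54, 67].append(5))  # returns None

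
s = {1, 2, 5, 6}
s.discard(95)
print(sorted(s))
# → [1, 2, 5, 6]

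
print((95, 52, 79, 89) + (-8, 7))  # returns (95, 52, 79, 89, -8, 7)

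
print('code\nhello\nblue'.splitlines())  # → ['code', 'hello', 'blue']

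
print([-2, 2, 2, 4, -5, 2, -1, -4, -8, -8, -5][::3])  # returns [-2, 4, -1, -8]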